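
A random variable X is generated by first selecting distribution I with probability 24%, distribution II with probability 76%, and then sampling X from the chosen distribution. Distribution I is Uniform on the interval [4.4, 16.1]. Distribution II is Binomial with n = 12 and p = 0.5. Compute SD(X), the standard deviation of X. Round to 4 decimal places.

Per component, I: μ=10.25, E[X²]=116.47; II: μ=6, E[X²]=39.
E[X] = 0.24·10.25 + 0.76·6 = 7.02.
E[X²] = 0.24·116.47 + 0.76·39 = 57.5928.
Var(X) = E[X²] − (E[X])² = 57.5928 − 49.2804 = 8.3124.
SD(X) = √8.3124 = 2.88312.

2.8831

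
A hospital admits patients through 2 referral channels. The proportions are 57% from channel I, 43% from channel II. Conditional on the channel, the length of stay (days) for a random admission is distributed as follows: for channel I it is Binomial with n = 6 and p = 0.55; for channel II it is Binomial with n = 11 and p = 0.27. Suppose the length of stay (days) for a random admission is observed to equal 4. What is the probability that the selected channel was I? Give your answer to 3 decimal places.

Likelihoods P(X=4 | ·): I: 0.27795; II: 0.193744.
Posterior ∝ prior × likelihood. Numerator for I: 0.57·0.27795 = 0.158432.
Normalizing constant: 0.57·0.27795 + 0.43·0.193744 = 0.241742.
P(I | observation) = 0.158432 / 0.241742 = 0.655376.

0.655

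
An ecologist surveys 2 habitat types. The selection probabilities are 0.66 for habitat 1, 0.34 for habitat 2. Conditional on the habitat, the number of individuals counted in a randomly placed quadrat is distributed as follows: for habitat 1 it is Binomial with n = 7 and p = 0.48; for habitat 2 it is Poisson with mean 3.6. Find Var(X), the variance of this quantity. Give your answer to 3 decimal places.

Per component, 1: μ=3.36, E[X²]=13.0368; 2: μ=3.6, E[X²]=16.56.
E[X] = 0.66·3.36 + 0.34·3.6 = 3.4416.
E[X²] = 0.66·13.0368 + 0.34·16.56 = 14.2347.
Var(X) = E[X²] − (E[X])² = 14.2347 − 11.8446 = 2.39008.

2.390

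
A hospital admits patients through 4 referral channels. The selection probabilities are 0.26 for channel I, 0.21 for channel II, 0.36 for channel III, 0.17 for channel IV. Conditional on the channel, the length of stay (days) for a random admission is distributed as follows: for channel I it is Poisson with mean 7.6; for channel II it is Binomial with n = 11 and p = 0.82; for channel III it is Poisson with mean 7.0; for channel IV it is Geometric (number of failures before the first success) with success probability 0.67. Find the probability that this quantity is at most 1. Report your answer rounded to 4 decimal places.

Conditional on each channel, P(X ≤ 1): I: 0.00430388; II: 3.28483e-07; III: 0.00729506; IV: 0.8911.
By total probability, P(X ≤ 1) = 0.26·0.00430388 + 0.21·3.28483e-07 + 0.36·0.00729506 + 0.17·0.8911 = 0.155232.

0.1552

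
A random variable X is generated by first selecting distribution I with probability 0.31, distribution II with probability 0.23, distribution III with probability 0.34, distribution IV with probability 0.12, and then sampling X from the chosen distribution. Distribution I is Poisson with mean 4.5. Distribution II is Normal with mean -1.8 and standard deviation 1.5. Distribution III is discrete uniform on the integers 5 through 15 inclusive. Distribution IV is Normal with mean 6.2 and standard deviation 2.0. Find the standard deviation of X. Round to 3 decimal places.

Per component, I: μ=4.5, E[X²]=24.75; II: μ=-1.8, E[X²]=5.49; III: μ=10, E[X²]=110; IV: μ=6.2, E[X²]=42.44.
E[X] = 0.31·4.5 + 0.23·-1.8 + 0.34·10 + 0.12·6.2 = 5.125.
E[X²] = 0.31·24.75 + 0.23·5.49 + 0.34·110 + 0.12·42.44 = 51.428.
Var(X) = E[X²] − (E[X])² = 51.428 − 26.2656 = 25.1624.
SD(X) = √25.1624 = 5.01621.

5.016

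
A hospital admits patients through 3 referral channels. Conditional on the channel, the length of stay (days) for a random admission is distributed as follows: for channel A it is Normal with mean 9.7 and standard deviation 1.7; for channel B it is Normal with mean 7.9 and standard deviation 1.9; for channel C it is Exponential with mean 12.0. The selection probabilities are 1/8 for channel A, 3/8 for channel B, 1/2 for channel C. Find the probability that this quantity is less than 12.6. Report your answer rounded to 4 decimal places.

Conditional on each channel, P(X < 12.6): A: 0.955985; B: 0.993314; C: 0.650062.
By total probability, P(X < 12.6) = 0.125·0.955985 + 0.375·0.993314 + 0.5·0.650062 = 0.817022.

0.8170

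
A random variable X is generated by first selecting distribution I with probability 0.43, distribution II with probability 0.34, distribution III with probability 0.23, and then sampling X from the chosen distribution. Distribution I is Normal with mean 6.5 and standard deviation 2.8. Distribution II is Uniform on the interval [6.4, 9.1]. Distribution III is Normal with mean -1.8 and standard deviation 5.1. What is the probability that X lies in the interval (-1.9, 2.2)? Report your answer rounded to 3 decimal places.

Conditional on each component, P(-1.9 < X < 2.2): I: 0.0609543; II: 0; III: 0.291394.
By total probability, P(-1.9 < X < 2.2) = 0.43·0.0609543 + 0.34·0 + 0.23·0.291394 = 0.093231.

0.093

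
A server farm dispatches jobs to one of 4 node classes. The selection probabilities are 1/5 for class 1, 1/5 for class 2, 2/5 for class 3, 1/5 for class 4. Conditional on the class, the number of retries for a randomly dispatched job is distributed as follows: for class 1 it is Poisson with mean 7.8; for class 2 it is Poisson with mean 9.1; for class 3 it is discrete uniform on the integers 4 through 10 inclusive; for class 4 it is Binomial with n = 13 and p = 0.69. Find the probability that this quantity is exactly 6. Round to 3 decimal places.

Conditional on each class, P(X = 6): 1: 0.128156; 2: 0.0880716; 3: 0.142857; 4: 0.0509499.
By total probability, P(X = 6) = 0.2·0.128156 + 0.2·0.0880716 + 0.4·0.142857 + 0.2·0.0509499 = 0.110578.

0.111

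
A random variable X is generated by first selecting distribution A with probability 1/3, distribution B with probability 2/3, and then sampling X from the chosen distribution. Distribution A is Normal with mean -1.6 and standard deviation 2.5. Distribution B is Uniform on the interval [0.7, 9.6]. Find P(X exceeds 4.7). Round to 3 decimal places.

Conditional on each component, P(X > 4.7): A: 0.00586774; B: 0.550562.
By total probability, P(X > 4.7) = 0.333333·0.00586774 + 0.666667·0.550562 = 0.368997.

0.369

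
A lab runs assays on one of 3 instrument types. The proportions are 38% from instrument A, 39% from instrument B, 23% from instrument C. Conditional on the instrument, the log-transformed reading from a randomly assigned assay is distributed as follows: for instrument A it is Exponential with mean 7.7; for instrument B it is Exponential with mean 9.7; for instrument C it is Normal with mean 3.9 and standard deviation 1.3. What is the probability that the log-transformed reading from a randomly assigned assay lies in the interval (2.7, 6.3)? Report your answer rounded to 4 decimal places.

0.3731

Conditional on each instrument, P(2.7 < X < 6.3): A: 0.262997; B: 0.234716; C: 0.789582.
By total probability, P(2.7 < X < 6.3) = 0.38·0.262997 + 0.39·0.234716 + 0.23·0.789582 = 0.373082.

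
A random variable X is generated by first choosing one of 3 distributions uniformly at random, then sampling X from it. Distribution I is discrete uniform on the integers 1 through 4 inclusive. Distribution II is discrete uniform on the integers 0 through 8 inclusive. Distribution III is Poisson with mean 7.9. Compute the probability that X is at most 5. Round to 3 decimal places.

Conditional on each component, P(X ≤ 5): I: 1; II: 0.666667; III: 0.200569.
By total probability, P(X ≤ 5) = 0.333333·1 + 0.333333·0.666667 + 0.333333·0.200569 = 0.622412.

0.622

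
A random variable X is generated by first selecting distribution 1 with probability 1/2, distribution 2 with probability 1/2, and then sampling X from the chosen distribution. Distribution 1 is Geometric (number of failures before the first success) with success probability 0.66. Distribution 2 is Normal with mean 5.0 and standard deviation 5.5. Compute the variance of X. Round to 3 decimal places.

20.544

Per component, 1: μ=0.515152, E[X²]=1.04591; 2: μ=5, E[X²]=55.25.
E[X] = 0.5·0.515152 + 0.5·5 = 2.75758.
E[X²] = 0.5·1.04591 + 0.5·55.25 = 28.148.
Var(X) = E[X²] − (E[X])² = 28.148 − 7.60422 = 20.5437.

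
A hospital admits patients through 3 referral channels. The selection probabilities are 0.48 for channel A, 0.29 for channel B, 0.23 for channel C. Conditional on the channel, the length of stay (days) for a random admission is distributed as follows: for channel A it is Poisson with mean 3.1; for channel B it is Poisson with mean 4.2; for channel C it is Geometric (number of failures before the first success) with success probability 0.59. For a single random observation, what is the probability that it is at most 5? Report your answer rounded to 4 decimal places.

Conditional on each channel, P(X ≤ 5): A: 0.905666; B: 0.753143; C: 0.99525.
By total probability, P(X ≤ 5) = 0.48·0.905666 + 0.29·0.753143 + 0.23·0.99525 = 0.882039.

0.8820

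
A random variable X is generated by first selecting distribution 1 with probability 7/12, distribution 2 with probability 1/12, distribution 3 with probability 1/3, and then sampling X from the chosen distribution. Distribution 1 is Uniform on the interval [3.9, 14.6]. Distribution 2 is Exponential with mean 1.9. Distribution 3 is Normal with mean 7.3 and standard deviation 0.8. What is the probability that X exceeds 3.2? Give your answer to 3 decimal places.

0.932

Conditional on each component, P(X > 3.2): 1: 1; 2: 0.185591; 3: 1.
By total probability, P(X > 3.2) = 0.583333·1 + 0.0833333·0.185591 + 0.333333·1 = 0.932133.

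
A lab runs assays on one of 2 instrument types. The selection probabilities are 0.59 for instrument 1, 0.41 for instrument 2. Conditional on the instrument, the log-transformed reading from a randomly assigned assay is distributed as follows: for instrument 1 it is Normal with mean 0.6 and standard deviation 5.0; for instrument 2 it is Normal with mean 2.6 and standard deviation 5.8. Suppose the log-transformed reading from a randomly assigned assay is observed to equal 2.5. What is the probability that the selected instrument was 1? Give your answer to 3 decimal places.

0.608

Likelihoods f(2.5 | ·): 1: 0.0742308; 2: 0.0687729.
Posterior ∝ prior × likelihood. Numerator for 1: 0.59·0.0742308 = 0.0437962.
Normalizing constant: 0.59·0.0742308 + 0.41·0.0687729 = 0.0719931.
P(1 | observation) = 0.0437962 / 0.0719931 = 0.608339.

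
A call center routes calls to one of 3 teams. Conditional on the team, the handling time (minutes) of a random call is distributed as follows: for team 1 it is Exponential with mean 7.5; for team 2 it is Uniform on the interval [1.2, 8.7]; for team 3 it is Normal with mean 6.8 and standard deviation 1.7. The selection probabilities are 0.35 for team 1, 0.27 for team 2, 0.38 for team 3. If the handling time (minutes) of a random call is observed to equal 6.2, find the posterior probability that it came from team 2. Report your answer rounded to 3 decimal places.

0.257

Likelihoods f(6.2 | ·): 1: 0.058334; 2: 0.133333; 3: 0.220502.
Posterior ∝ prior × likelihood. Numerator for 2: 0.27·0.133333 = 0.036.
Normalizing constant: 0.35·0.058334 + 0.27·0.133333 + 0.38·0.220502 = 0.140208.
P(2 | observation) = 0.036 / 0.140208 = 0.256762.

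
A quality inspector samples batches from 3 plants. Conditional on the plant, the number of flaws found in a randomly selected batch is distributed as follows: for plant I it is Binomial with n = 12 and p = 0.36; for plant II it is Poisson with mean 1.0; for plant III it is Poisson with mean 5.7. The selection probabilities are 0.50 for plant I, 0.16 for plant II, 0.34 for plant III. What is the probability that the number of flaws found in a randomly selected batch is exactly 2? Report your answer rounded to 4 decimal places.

Conditional on each plant, P(X = 2): I: 0.0986163; II: 0.18394; III: 0.0543552.
By total probability, P(X = 2) = 0.5·0.0986163 + 0.16·0.18394 + 0.34·0.0543552 = 0.0972193.

0.0972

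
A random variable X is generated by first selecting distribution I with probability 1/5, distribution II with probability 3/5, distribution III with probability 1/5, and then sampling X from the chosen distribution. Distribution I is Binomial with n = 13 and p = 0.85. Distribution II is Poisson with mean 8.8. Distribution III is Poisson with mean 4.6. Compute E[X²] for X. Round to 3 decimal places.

For each component E[X²] = Var + (mean)², giving I: 123.76; II: 86.24; III: 25.76.
Overall E[X²] = 0.2·123.76 + 0.6·86.24 + 0.2·25.76 = 81.648.

81.648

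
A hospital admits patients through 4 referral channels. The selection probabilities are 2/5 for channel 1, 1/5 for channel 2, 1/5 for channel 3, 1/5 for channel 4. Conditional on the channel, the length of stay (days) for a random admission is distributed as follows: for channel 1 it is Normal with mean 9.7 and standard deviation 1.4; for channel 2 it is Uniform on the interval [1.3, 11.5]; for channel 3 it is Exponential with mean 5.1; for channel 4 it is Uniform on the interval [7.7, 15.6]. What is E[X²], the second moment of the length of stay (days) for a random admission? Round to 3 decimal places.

For each component E[X²] = Var + (mean)², giving 1: 96.05; 2: 49.63; 3: 52.02; 4: 140.923.
Overall E[X²] = 0.4·96.05 + 0.2·49.63 + 0.2·52.02 + 0.2·140.923 = 86.9347.

86.935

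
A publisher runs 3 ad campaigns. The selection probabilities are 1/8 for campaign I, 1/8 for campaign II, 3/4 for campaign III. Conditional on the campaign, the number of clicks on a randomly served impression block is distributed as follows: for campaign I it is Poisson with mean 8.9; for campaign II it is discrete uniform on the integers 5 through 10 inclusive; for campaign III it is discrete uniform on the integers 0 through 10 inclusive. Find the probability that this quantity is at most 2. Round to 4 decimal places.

0.2054

Conditional on each campaign, P(X ≤ 2): I: 0.00675193; II: 0; III: 0.272727.
By total probability, P(X ≤ 2) = 0.125·0.00675193 + 0.125·0 + 0.75·0.272727 = 0.205389.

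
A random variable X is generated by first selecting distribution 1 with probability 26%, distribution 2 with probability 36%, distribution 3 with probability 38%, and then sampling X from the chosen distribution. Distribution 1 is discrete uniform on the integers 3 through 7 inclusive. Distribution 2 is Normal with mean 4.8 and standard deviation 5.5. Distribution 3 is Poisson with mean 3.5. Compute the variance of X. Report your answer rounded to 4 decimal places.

Per component, 1: μ=5, E[X²]=27; 2: μ=4.8, E[X²]=53.29; 3: μ=3.5, E[X²]=15.75.
E[X] = 0.26·5 + 0.36·4.8 + 0.38·3.5 = 4.358.
E[X²] = 0.26·27 + 0.36·53.29 + 0.38·15.75 = 32.1894.
Var(X) = E[X²] − (E[X])² = 32.1894 − 18.9922 = 13.1972.

13.1972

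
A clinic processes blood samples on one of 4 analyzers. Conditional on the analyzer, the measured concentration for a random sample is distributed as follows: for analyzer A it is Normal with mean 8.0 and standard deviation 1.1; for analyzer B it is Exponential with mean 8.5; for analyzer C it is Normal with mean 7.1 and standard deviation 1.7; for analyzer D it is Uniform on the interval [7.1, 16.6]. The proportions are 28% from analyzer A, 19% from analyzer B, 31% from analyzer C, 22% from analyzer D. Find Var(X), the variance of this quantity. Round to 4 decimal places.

19.7368

Per component, A: μ=8, E[X²]=65.21; B: μ=8.5, E[X²]=144.5; C: μ=7.1, E[X²]=53.3; D: μ=11.85, E[X²]=147.943.
E[X] = 0.28·8 + 0.19·8.5 + 0.31·7.1 + 0.22·11.85 = 8.663.
E[X²] = 0.28·65.21 + 0.19·144.5 + 0.31·53.3 + 0.22·147.943 = 94.7843.
Var(X) = E[X²] − (E[X])² = 94.7843 − 75.0476 = 19.7368.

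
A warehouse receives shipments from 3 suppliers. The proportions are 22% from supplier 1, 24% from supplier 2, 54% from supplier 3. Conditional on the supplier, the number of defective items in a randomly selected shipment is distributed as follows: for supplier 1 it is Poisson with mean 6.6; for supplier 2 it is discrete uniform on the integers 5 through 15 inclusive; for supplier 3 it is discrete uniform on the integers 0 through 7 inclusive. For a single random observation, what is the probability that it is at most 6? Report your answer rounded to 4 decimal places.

0.6285

Conditional on each supplier, P(X ≤ 6): 1: 0.510839; 2: 0.181818; 3: 0.875.
By total probability, P(X ≤ 6) = 0.22·0.510839 + 0.24·0.181818 + 0.54·0.875 = 0.628521.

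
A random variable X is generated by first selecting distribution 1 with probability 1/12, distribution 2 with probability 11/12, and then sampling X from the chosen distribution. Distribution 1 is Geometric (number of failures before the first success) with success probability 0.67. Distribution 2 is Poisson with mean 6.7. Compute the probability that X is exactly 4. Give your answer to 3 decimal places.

0.095

Conditional on each component, P(X = 4): 1: 0.00794567; 2: 0.103351.
By total probability, P(X = 4) = 0.0833333·0.00794567 + 0.916667·0.103351 = 0.0954006.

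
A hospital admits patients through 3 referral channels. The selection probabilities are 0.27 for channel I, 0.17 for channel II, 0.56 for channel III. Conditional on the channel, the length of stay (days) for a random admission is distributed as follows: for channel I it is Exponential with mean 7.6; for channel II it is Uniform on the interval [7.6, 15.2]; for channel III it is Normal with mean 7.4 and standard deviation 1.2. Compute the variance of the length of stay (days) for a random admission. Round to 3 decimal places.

19.412

Per component, I: μ=7.6, E[X²]=115.52; II: μ=11.4, E[X²]=134.773; III: μ=7.4, E[X²]=56.2.
E[X] = 0.27·7.6 + 0.17·11.4 + 0.56·7.4 = 8.134.
E[X²] = 0.27·115.52 + 0.17·134.773 + 0.56·56.2 = 85.5739.
Var(X) = E[X²] − (E[X])² = 85.5739 − 66.162 = 19.4119.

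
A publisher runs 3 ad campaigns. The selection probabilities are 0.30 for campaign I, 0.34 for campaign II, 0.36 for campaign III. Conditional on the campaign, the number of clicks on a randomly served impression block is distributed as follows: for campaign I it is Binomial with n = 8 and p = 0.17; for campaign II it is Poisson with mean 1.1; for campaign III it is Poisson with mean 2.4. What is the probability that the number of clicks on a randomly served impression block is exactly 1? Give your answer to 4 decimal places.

Conditional on each campaign, P(X = 1): I: 0.36905; II: 0.366158; III: 0.217723.
By total probability, P(X = 1) = 0.3·0.36905 + 0.34·0.366158 + 0.36·0.217723 = 0.313589.

0.3136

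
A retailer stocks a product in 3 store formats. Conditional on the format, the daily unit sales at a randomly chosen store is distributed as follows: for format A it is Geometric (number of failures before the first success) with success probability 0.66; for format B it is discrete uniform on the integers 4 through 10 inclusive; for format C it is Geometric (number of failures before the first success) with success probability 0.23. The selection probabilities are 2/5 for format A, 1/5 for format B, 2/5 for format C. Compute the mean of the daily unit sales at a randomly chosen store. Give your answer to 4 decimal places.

2.9452

Component means — A: 0.515152; B: 7; C: 3.34783.
E[X] = 0.4·0.515152 + 0.2·7 + 0.4·3.34783 = 2.94519.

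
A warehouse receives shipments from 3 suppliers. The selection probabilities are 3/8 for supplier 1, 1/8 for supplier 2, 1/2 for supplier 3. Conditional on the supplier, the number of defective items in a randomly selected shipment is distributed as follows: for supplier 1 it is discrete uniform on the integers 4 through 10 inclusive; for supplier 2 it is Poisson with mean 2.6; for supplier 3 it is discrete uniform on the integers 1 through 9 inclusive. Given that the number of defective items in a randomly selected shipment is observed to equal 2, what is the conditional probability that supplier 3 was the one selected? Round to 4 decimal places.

0.6390

Likelihoods P(X=2 | ·): 1: 0; 2: 0.251045; 3: 0.111111.
Posterior ∝ prior × likelihood. Numerator for 3: 0.5·0.111111 = 0.0555556.
Normalizing constant: 0.375·0 + 0.125·0.251045 + 0.5·0.111111 = 0.0869361.
P(3 | observation) = 0.0555556 / 0.0869361 = 0.639039.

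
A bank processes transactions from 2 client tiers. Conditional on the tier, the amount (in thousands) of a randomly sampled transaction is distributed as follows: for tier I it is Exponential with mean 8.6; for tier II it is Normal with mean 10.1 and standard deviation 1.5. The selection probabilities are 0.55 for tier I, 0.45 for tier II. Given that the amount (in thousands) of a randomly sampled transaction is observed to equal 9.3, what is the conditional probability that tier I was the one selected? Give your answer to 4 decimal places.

0.1728

Likelihoods f(9.3 | ·): I: 0.0394328; II: 0.230703.
Posterior ∝ prior × likelihood. Numerator for I: 0.55·0.0394328 = 0.021688.
Normalizing constant: 0.55·0.0394328 + 0.45·0.230703 = 0.125504.
P(I | observation) = 0.021688 / 0.125504 = 0.172807.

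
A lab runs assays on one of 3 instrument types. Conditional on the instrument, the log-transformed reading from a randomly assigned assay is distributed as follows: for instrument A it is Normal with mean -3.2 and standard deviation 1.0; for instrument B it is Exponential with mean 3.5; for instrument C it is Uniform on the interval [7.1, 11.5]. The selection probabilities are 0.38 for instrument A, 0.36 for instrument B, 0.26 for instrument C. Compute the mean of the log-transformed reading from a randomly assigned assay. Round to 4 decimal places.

Component means — A: -3.2; B: 3.5; C: 9.3.
E[X] = 0.38·-3.2 + 0.36·3.5 + 0.26·9.3 = 2.462.

2.4620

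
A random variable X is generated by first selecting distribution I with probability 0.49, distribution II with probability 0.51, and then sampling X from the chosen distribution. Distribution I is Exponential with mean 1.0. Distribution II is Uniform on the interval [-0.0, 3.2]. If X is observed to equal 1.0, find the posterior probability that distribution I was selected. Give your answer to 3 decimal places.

0.531

Likelihoods f(1.0 | ·): I: 0.367879; II: 0.3125.
Posterior ∝ prior × likelihood. Numerator for I: 0.49·0.367879 = 0.180261.
Normalizing constant: 0.49·0.367879 + 0.51·0.3125 = 0.339636.
P(I | observation) = 0.180261 / 0.339636 = 0.530748.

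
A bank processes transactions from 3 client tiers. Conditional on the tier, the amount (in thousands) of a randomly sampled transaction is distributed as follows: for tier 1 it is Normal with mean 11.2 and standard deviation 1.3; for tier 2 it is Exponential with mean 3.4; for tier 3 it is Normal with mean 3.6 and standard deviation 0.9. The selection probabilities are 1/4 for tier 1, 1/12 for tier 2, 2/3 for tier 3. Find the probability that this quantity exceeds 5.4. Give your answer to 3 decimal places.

Conditional on each tier, P(X > 5.4): 1: 0.999996; 2: 0.204286; 3: 0.0227501.
By total probability, P(X > 5.4) = 0.25·0.999996 + 0.0833333·0.204286 + 0.666667·0.0227501 = 0.28219.

0.282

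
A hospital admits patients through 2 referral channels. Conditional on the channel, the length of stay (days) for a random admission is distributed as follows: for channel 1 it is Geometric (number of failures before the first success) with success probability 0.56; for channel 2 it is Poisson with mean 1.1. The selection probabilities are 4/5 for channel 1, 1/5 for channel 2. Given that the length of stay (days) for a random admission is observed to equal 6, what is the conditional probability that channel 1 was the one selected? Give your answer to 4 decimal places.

0.9520

Likelihoods P(X=6 | ·): 1: 0.00406354; 2: 0.00081903.
Posterior ∝ prior × likelihood. Numerator for 1: 0.8·0.00406354 = 0.00325083.
Normalizing constant: 0.8·0.00406354 + 0.2·0.00081903 = 0.00341463.
P(1 | observation) = 0.00325083 / 0.00341463 = 0.952028.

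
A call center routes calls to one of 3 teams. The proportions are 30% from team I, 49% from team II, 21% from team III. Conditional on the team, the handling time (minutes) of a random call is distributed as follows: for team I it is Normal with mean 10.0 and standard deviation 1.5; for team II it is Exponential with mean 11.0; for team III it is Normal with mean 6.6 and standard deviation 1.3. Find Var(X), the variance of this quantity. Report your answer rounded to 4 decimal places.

63.1873

Per component, I: μ=10, E[X²]=102.25; II: μ=11, E[X²]=242; III: μ=6.6, E[X²]=45.25.
E[X] = 0.3·10 + 0.49·11 + 0.21·6.6 = 9.776.
E[X²] = 0.3·102.25 + 0.49·242 + 0.21·45.25 = 158.757.
Var(X) = E[X²] − (E[X])² = 158.757 − 95.5702 = 63.1873.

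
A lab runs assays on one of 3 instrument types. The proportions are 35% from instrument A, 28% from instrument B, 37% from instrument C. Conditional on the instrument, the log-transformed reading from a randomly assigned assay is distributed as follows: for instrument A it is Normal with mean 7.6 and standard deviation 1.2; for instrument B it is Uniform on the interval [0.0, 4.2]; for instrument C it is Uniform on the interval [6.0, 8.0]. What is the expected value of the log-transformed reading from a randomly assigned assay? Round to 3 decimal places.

5.838

Component means — A: 7.6; B: 2.1; C: 7.
E[X] = 0.35·7.6 + 0.28·2.1 + 0.37·7 = 5.838.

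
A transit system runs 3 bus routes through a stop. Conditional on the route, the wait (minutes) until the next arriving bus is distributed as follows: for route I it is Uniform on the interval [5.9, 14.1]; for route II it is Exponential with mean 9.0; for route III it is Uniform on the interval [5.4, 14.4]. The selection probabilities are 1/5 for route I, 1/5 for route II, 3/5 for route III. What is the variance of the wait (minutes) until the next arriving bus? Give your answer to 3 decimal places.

21.509

Per component, I: μ=10, E[X²]=105.603; II: μ=9, E[X²]=162; III: μ=9.9, E[X²]=104.76.
E[X] = 0.2·10 + 0.2·9 + 0.6·9.9 = 9.74.
E[X²] = 0.2·105.603 + 0.2·162 + 0.6·104.76 = 116.377.
Var(X) = E[X²] − (E[X])² = 116.377 − 94.8676 = 21.5091.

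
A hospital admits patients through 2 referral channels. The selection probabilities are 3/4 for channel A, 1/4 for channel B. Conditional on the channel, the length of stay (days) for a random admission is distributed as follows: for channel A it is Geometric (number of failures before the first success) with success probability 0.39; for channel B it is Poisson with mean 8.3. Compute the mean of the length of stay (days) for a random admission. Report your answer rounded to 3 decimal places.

3.248

Component means — A: 1.5641; B: 8.3.
E[X] = 0.75·1.5641 + 0.25·8.3 = 3.24808.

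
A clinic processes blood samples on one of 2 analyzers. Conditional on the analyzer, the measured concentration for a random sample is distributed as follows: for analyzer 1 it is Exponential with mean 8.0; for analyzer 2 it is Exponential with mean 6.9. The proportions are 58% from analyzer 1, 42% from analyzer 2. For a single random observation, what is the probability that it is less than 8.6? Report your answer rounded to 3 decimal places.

Conditional on each analyzer, P(X < 8.6): 1: 0.658702; 2: 0.712455.
By total probability, P(X < 8.6) = 0.58·0.658702 + 0.42·0.712455 = 0.681279.

0.681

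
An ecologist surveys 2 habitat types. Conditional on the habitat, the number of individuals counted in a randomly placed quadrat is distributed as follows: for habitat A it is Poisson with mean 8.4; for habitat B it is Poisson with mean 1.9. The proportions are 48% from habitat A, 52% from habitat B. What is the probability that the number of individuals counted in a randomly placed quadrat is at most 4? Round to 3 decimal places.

0.535

Conditional on each habitat, P(X ≤ 4): A: 0.0789083; B: 0.955919.
By total probability, P(X ≤ 4) = 0.48·0.0789083 + 0.52·0.955919 = 0.534954.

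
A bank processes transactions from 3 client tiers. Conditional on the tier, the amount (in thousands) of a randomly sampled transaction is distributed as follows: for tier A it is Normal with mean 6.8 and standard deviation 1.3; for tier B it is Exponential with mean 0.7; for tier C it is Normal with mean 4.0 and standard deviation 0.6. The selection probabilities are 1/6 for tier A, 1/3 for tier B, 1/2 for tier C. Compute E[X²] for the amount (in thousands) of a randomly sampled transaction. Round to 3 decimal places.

For each component E[X²] = Var + (mean)², giving A: 47.93; B: 0.98; C: 16.36.
Overall E[X²] = 0.166667·47.93 + 0.333333·0.98 + 0.5·16.36 = 16.495.

16.495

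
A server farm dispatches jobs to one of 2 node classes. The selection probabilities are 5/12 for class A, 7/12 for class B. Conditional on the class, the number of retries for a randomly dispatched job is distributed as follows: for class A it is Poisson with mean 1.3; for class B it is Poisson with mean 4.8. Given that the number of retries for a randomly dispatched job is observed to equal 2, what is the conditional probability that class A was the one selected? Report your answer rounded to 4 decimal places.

Likelihoods P(X=2 | ·): A: 0.230289; B: 0.0948067.
Posterior ∝ prior × likelihood. Numerator for A: 0.416667·0.230289 = 0.0959539.
Normalizing constant: 0.416667·0.230289 + 0.583333·0.0948067 = 0.151258.
P(A | observation) = 0.0959539 / 0.151258 = 0.634373.

0.6344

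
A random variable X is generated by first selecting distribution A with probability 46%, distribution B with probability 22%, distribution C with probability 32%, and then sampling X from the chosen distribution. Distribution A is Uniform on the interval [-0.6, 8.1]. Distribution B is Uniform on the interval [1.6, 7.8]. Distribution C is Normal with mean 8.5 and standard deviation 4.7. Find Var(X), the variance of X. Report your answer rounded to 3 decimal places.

Per component, A: μ=3.75, E[X²]=20.37; B: μ=4.7, E[X²]=25.2933; C: μ=8.5, E[X²]=94.34.
E[X] = 0.46·3.75 + 0.22·4.7 + 0.32·8.5 = 5.479.
E[X²] = 0.46·20.37 + 0.22·25.2933 + 0.32·94.34 = 45.1235.
Var(X) = E[X²] − (E[X])² = 45.1235 − 30.0194 = 15.1041.

15.104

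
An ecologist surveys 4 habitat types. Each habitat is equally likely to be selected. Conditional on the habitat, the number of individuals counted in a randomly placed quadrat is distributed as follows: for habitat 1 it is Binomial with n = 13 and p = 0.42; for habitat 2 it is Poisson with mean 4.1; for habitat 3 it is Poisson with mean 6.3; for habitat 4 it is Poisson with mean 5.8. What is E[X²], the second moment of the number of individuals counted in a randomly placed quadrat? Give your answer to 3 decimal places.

34.830

For each component E[X²] = Var + (mean)², giving 1: 32.9784; 2: 20.91; 3: 45.99; 4: 39.44.
Overall E[X²] = 0.25·32.9784 + 0.25·20.91 + 0.25·45.99 + 0.25·39.44 = 34.8296.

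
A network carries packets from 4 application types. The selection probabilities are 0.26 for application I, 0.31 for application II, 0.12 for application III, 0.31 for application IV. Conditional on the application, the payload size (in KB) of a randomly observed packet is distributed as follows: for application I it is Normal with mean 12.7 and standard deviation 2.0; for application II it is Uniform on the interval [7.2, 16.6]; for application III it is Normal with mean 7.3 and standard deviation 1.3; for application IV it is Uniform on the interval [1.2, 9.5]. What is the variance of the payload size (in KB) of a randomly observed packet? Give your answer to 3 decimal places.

Per component, I: μ=12.7, E[X²]=165.29; II: μ=11.9, E[X²]=148.973; III: μ=7.3, E[X²]=54.98; IV: μ=5.35, E[X²]=34.3633.
E[X] = 0.26·12.7 + 0.31·11.9 + 0.12·7.3 + 0.31·5.35 = 9.5255.
E[X²] = 0.26·165.29 + 0.31·148.973 + 0.12·54.98 + 0.31·34.3633 = 106.407.
Var(X) = E[X²] − (E[X])² = 106.407 − 90.7352 = 15.6722.

15.672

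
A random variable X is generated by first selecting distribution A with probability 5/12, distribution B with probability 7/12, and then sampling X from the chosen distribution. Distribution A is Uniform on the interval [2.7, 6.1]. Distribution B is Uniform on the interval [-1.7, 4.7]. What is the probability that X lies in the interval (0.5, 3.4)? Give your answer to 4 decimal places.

0.3501

Conditional on each component, P(0.5 < X < 3.4): A: 0.205882; B: 0.453125.
By total probability, P(0.5 < X < 3.4) = 0.416667·0.205882 + 0.583333·0.453125 = 0.350107.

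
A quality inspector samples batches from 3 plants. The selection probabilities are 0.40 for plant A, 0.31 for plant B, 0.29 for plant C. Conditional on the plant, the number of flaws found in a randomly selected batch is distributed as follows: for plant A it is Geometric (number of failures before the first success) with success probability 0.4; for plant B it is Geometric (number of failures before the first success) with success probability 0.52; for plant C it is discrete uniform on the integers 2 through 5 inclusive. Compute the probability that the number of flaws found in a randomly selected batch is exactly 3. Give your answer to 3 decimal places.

0.125

Conditional on each plant, P(X = 3): A: 0.0864; B: 0.0575078; C: 0.25.
By total probability, P(X = 3) = 0.4·0.0864 + 0.31·0.0575078 + 0.29·0.25 = 0.124887.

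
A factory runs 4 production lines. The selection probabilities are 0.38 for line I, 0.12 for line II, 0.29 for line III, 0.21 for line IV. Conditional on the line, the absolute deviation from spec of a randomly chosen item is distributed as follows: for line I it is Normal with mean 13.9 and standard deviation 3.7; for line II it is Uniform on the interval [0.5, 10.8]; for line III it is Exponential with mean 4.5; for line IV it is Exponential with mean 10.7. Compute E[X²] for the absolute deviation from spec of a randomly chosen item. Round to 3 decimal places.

143.344

For each component E[X²] = Var + (mean)², giving I: 206.9; II: 40.7633; III: 40.5; IV: 228.98.
Overall E[X²] = 0.38·206.9 + 0.12·40.7633 + 0.29·40.5 + 0.21·228.98 = 143.344.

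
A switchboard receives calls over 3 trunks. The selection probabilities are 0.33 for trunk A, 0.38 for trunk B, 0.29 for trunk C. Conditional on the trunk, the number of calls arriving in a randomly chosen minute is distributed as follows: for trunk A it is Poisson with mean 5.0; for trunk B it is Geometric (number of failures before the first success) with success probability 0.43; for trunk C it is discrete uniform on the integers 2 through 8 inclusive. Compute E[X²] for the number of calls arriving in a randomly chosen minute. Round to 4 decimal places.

20.1492

For each component E[X²] = Var + (mean)², giving A: 30; B: 4.83991; C: 29.
Overall E[X²] = 0.33·30 + 0.38·4.83991 + 0.29·29 = 20.1492.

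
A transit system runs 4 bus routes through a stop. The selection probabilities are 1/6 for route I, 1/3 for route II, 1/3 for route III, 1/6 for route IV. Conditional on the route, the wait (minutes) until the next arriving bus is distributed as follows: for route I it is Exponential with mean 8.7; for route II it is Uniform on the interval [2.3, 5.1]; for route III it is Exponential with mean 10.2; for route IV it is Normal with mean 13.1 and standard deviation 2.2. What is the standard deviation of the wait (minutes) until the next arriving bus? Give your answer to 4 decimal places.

Per component, I: μ=8.7, E[X²]=151.38; II: μ=3.7, E[X²]=14.3433; III: μ=10.2, E[X²]=208.08; IV: μ=13.1, E[X²]=176.45.
E[X] = 0.166667·8.7 + 0.333333·3.7 + 0.333333·10.2 + 0.166667·13.1 = 8.26667.
E[X²] = 0.166667·151.38 + 0.333333·14.3433 + 0.333333·208.08 + 0.166667·176.45 = 128.779.
Var(X) = E[X²] − (E[X])² = 128.779 − 68.3378 = 60.4417.
SD(X) = √60.4417 = 7.77442.

7.7744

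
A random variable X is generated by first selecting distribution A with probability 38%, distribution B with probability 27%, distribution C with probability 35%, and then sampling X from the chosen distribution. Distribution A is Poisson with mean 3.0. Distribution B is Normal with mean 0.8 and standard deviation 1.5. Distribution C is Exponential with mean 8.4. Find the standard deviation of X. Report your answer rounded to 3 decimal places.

6.023

Per component, A: μ=3, E[X²]=12; B: μ=0.8, E[X²]=2.89; C: μ=8.4, E[X²]=141.12.
E[X] = 0.38·3 + 0.27·0.8 + 0.35·8.4 = 4.296.
E[X²] = 0.38·12 + 0.27·2.89 + 0.35·141.12 = 54.7323.
Var(X) = E[X²] − (E[X])² = 54.7323 − 18.4556 = 36.2767.
SD(X) = √36.2767 = 6.02301.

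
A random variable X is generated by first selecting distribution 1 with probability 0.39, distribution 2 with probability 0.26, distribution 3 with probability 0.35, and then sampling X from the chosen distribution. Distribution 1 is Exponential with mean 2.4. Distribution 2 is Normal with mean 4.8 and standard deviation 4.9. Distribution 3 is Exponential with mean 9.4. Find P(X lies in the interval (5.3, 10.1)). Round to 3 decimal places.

0.200

Conditional on each component, P(5.3 < X < 10.1): 1: 0.0950125; 2: 0.319654; 3: 0.227546.
By total probability, P(5.3 < X < 10.1) = 0.39·0.0950125 + 0.26·0.319654 + 0.35·0.227546 = 0.199806.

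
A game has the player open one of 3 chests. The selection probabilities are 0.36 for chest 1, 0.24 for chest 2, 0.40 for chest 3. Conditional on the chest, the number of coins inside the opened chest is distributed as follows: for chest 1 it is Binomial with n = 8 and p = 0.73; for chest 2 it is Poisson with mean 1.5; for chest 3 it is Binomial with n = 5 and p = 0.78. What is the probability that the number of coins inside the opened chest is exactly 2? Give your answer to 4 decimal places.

Conditional on each chest, P(X = 2): 1: 0.00578078; 2: 0.251021; 3: 0.0647824.
By total probability, P(X = 2) = 0.36·0.00578078 + 0.24·0.251021 + 0.4·0.0647824 = 0.0882392.

0.0882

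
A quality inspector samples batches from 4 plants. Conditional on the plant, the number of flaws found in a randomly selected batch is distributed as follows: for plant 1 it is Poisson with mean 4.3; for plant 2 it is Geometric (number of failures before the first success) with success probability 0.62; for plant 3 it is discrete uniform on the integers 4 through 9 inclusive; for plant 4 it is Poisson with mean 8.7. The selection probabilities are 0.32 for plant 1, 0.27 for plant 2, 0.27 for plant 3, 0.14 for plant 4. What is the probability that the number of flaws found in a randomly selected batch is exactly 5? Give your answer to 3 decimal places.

0.109

Conditional on each plant, P(X = 5): 1: 0.166224; 2: 0.00491258; 3: 0.166667; 4: 0.0691915.
By total probability, P(X = 5) = 0.32·0.166224 + 0.27·0.00491258 + 0.27·0.166667 + 0.14·0.0691915 = 0.109205.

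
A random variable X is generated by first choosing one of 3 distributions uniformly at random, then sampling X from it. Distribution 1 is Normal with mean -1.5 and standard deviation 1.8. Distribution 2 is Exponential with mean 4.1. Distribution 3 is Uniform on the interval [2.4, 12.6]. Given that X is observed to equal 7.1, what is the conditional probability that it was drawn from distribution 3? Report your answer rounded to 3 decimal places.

Likelihoods f(7.1 | ·): 1: 2.44784e-06; 2: 0.0431663; 3: 0.0980392.
Posterior ∝ prior × likelihood. Numerator for 3: 0.333333·0.0980392 = 0.0326797.
Normalizing constant: 0.333333·2.44784e-06 + 0.333333·0.0431663 + 0.333333·0.0980392 = 0.0470693.
P(3 | observation) = 0.0326797 / 0.0470693 = 0.694289.

0.694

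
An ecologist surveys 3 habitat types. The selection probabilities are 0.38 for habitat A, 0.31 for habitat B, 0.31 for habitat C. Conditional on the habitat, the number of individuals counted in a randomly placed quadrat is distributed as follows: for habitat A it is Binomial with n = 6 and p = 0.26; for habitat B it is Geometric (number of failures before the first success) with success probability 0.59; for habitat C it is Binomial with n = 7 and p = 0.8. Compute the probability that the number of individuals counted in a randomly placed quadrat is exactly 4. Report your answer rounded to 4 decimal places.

Conditional on each habitat, P(X = 4): A: 0.037536; B: 0.016672; C: 0.114688.
By total probability, P(X = 4) = 0.38·0.037536 + 0.31·0.016672 + 0.31·0.114688 = 0.0549853.

0.0550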